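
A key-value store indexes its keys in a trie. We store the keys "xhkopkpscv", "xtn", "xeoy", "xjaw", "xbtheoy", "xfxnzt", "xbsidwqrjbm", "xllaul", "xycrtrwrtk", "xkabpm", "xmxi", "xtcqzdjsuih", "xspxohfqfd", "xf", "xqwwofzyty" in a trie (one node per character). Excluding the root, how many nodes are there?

For each word, the new-node count is its length minus the longest prefix already in the trie:
  "xhkopkpscv" → 10 new (x, h, k, o, p, k, p, s, c, v)
  "xtn" → prefix "x" already present; 2 new (t, n)
  "xeoy" → prefix "x" already present; 3 new (e, o, y)
  "xjaw" → prefix "x" already present; 3 new (j, a, w)
  "xbtheoy" → prefix "x" already present; 6 new (b, t, h, e, o, y)
  "xfxnzt" → prefix "x" already present; 5 new (f, x, n, z, t)
  "xbsidwqrjbm" → prefix "xb" already present; 9 new (s, i, d, w, q, r, j, b, m)
  "xllaul" → prefix "x" already present; 5 new (l, l, a, u, l)
  "xycrtrwrtk" → prefix "x" already present; 9 new (y, c, r, t, r, w, r, t, k)
  "xkabpm" → prefix "x" already present; 5 new (k, a, b, p, m)
  "xmxi" → prefix "x" already present; 3 new (m, x, i)
  "xtcqzdjsuih" → prefix "xt" already present; 9 new (c, q, z, d, j, s, u, i, h)
  "xspxohfqfd" → prefix "x" already present; 9 new (s, p, x, o, h, f, q, f, d)
  "xf" → prefix "xf" already present; 0 new (none)
  "xqwwofzyty" → prefix "x" already present; 9 new (q, w, w, o, f, z, y, t, y)
Total nodes = 10 + 2 + 3 + 3 + 6 + 5 + 9 + 5 + 9 + 5 + 3 + 9 + 9 + 0 + 9 = 87

87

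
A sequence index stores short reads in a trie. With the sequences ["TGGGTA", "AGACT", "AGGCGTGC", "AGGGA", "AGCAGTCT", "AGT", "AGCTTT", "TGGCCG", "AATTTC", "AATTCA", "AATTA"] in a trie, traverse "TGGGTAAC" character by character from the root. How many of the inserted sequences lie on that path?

1

Check each prefix of "TGGGTAAC" against the stored set — each match is an end-marker on the path.
Prefixes of the query that are stored words: "TGGGTA"
Count: 1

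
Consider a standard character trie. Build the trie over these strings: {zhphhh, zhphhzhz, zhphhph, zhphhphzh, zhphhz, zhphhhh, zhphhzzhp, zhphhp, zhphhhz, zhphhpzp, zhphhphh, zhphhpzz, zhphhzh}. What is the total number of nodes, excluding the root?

22

Count nodes per top-level branch (shared prefixes stored once):
  'z'-branch (zhphhh, zhphhhh, zhphhhz, zhphhp, zhphhph, zhphhphh, zhphhphzh, zhphhpzp, zhphhpzz, zhphhz, zhphhzh, zhphhzhz, zhphhzzhp): 22 nodes
Sum: 22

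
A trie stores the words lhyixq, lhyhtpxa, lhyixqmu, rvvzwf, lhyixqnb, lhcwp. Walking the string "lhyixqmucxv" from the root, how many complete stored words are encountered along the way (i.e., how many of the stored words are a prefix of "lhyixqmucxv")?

2

Walk "lhyixqmucxv" from the root; an end-of-word marker is hit whenever a stored word is a prefix of "lhyixqmucxv".
Prefixes of the query that are stored words: "lhyixq", "lhyixqmu"
Count: 2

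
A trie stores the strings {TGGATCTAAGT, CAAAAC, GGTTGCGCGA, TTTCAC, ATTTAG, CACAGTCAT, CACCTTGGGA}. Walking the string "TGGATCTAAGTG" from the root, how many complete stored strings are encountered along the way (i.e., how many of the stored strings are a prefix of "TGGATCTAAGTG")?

1

Traverse "TGGATCTAAGTG" character by character; count nodes along the way that are marked as word ends.
Prefixes of the query that are stored words: "TGGATCTAAGT"
Count: 1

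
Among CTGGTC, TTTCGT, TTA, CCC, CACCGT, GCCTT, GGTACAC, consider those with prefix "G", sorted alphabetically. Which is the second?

GGTACAC

Words with prefix "G", in lexicographic order: "GCCTT", "GGTACAC"
Position 2: GGTACAC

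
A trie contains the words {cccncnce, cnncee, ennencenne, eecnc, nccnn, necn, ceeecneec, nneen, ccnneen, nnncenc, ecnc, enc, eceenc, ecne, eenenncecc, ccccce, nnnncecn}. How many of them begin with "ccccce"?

1

Filter for entries beginning with "ccccce":
Words under "ccccce": ccccce
Count: 1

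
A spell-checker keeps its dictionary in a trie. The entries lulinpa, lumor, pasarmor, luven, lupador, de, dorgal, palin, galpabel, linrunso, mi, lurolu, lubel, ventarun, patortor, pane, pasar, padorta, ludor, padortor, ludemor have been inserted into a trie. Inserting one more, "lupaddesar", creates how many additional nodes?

The longest prefix of "lupaddesar" already in the trie is "lupad" (length 5).
So 10 − 5 = 5 new nodes.

5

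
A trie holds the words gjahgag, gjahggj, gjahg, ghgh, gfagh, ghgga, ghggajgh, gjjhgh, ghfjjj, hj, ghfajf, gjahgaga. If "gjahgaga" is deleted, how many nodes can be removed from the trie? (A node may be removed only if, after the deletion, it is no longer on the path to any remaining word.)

A node on "gjahgaga"'s path can go only if nothing else ends at it or branches off below it.
The suffix "a" (1 node) is used only by "gjahgaga"; "gjahgag" is itself a stored word, so pruning stops there.
Nodes removed: 1

1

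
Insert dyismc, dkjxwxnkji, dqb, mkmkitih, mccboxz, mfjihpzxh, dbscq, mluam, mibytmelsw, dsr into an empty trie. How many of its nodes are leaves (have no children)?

Leaves are exactly the stored words that no other stored word extends.
Those words: "dbscq", "dkjxwxnkji", "dqb", "dsr", "dyismc", "mccboxz", "mfjihpzxh", "mibytmelsw", "mkmkitih", "mluam"
Leaf count: 10

10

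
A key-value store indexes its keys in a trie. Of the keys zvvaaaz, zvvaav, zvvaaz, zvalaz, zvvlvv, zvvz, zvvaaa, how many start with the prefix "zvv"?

6

Walk to "zvv"; the words in its subtree are exactly those with that prefix.
Words under "zvv": zvvaaa, zvvaaaz, zvvaav, zvvaaz, zvvlvv, zvvz
Count: 6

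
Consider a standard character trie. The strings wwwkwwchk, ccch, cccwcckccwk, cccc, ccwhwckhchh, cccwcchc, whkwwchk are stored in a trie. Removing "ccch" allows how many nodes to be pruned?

After clearing the end-marker at "ccch", prune upward until reaching a node still needed by another word.
The suffix "h" (1 node) is used only by "ccch"; the node for "ccc" still has the child "w", so pruning stops there.
Nodes removed: 1

1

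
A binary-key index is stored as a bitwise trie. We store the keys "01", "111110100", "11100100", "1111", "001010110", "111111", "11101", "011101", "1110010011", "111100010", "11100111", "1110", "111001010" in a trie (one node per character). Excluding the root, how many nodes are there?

41

Trace insertions, counting only characters that open a new branch:
  "01" → 2 new (0, 1)
  "111110100" → 9 new (1, 1, 1, 1, 1, 0, 1, 0, 0)
  "11100100" → prefix "111" already present; 5 new (0, 0, 1, 0, 0)
  "1111" → prefix "1111" already present; 0 new (none)
  "001010110" → prefix "0" already present; 8 new (0, 1, 0, 1, 0, 1, 1, 0)
  "111111" → prefix "11111" already present; 1 new (1)
  "11101" → prefix "1110" already present; 1 new (1)
  "011101" → prefix "01" already present; 4 new (1, 1, 0, 1)
  "1110010011" → prefix "11100100" already present; 2 new (1, 1)
  "111100010" → prefix "1111" already present; 5 new (0, 0, 0, 1, 0)
  "11100111" → prefix "111001" already present; 2 new (1, 1)
  "1110" → prefix "1110" already present; 0 new (none)
  "111001010" → prefix "1110010" already present; 2 new (1, 0)
Total nodes = 2 + 9 + 5 + 0 + 8 + 1 + 1 + 4 + 2 + 5 + 2 + 0 + 2 = 41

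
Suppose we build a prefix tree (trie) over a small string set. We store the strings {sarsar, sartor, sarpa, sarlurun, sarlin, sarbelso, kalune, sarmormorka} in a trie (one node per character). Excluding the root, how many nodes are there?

37

For each word, the new-node count is its length minus the longest prefix already in the trie:
  "sarsar" → 6 new (s, a, r, s, a, r)
  "sartor" → prefix "sar" already present; 3 new (t, o, r)
  "sarpa" → prefix "sar" already present; 2 new (p, a)
  "sarlurun" → prefix "sar" already present; 5 new (l, u, r, u, n)
  "sarlin" → prefix "sarl" already present; 2 new (i, n)
  "sarbelso" → prefix "sar" already present; 5 new (b, e, l, s, o)
  "kalune" → 6 new (k, a, l, u, n, e)
  "sarmormorka" → prefix "sar" already present; 8 new (m, o, r, m, o, r, k, a)
Total nodes = 6 + 3 + 2 + 5 + 2 + 5 + 6 + 8 = 37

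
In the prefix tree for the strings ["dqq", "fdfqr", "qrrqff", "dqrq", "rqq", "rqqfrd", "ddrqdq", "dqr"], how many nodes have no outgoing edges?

A leaf is a node with no children — equivalently, the end of a word that is not a proper prefix of any other stored word.
Those words: "ddrqdq", "dqq", "dqrq", "fdfqr", "qrrqff", "rqqfrd"
Leaf count: 6

6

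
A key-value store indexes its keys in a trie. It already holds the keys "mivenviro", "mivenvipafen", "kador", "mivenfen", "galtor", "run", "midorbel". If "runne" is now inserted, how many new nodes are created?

The longest prefix of "runne" already in the trie is "run" (length 3).
Each of the 2 remaining characters creates one node.

2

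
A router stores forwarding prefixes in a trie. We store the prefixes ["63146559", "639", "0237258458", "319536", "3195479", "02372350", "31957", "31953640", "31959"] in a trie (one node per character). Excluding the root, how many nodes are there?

35

For each word, the new-node count is its length minus the longest prefix already in the trie:
  "63146559" → 8 new (6, 3, 1, 4, 6, 5, 5, 9)
  "639" → prefix "63" already present; 1 new (9)
  "0237258458" → 10 new (0, 2, 3, 7, 2, 5, 8, 4, 5, 8)
  "319536" → 6 new (3, 1, 9, 5, 3, 6)
  "3195479" → prefix "3195" already present; 3 new (4, 7, 9)
  "02372350" → prefix "02372" already present; 3 new (3, 5, 0)
  "31957" → prefix "3195" already present; 1 new (7)
  "31953640" → prefix "319536" already present; 2 new (4, 0)
  "31959" → prefix "3195" already present; 1 new (9)
Total nodes = 8 + 1 + 10 + 6 + 3 + 3 + 1 + 2 + 1 = 35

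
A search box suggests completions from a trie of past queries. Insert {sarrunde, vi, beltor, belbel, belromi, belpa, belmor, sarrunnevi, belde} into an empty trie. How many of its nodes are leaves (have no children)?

9

Leaves are exactly the stored words that no other stored word extends.
Those words: "belbel", "belde", "belmor", "belpa", "belromi", "beltor", "sarrunde", "sarrunnevi", "vi"
Leaf count: 9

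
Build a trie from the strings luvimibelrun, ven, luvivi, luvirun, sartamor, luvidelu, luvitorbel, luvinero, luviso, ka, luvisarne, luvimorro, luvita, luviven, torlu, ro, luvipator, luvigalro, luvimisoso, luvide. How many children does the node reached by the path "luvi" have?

9

Walk "luvi" from the root, arriving at one node.
Distinct next characters after "luvi": d, g, m, n, p, r, s, t, v.
That node has 9 child edges.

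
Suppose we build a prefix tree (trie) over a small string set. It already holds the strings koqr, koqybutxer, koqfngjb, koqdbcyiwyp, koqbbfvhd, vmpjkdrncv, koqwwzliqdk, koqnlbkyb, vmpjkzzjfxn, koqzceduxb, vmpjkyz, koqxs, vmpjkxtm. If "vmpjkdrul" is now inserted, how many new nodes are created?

Walking "vmpjkdrul" from the root, the first 7 characters ("vmpjkdr") follow existing edges; "u" is the first miss.
New nodes needed: |"vmpjkdrul"| − 7 = 9 − 7 = 2.

2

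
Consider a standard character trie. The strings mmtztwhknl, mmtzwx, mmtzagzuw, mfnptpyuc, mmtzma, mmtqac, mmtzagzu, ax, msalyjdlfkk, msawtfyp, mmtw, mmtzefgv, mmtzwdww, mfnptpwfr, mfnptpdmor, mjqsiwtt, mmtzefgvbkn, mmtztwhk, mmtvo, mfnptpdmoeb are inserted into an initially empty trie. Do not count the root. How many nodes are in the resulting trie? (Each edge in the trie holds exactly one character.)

76

Insert word by word; a character creates a node only if that edge doesn't already exist:
  "mmtztwhknl" → 10 new (m, m, t, z, t, w, h, k, n, l)
  "mmtzwx" → prefix "mmtz" already present; 2 new (w, x)
  "mmtzagzuw" → prefix "mmtz" already present; 5 new (a, g, z, u, w)
  "mfnptpyuc" → prefix "m" already present; 8 new (f, n, p, t, p, y, u, c)
  "mmtzma" → prefix "mmtz" already present; 2 new (m, a)
  "mmtqac" → prefix "mmt" already present; 3 new (q, a, c)
  "mmtzagzu" → prefix "mmtzagzu" already present; 0 new (none)
  "ax" → 2 new (a, x)
  "msalyjdlfkk" → prefix "m" already present; 10 new (s, a, l, y, j, d, l, f, k, k)
  "msawtfyp" → prefix "msa" already present; 5 new (w, t, f, y, p)
  "mmtw" → prefix "mmt" already present; 1 new (w)
  "mmtzefgv" → prefix "mmtz" already present; 4 new (e, f, g, v)
  "mmtzwdww" → prefix "mmtzw" already present; 3 new (d, w, w)
  "mfnptpwfr" → prefix "mfnptp" already present; 3 new (w, f, r)
  "mfnptpdmor" → prefix "mfnptp" already present; 4 new (d, m, o, r)
  "mjqsiwtt" → prefix "m" already present; 7 new (j, q, s, i, w, t, t)
  "mmtzefgvbkn" → prefix "mmtzefgv" already present; 3 new (b, k, n)
  "mmtztwhk" → prefix "mmtztwhk" already present; 0 new (none)
  "mmtvo" → prefix "mmt" already present; 2 new (v, o)
  "mfnptpdmoeb" → prefix "mfnptpdmo" already present; 2 new (e, b)
Total nodes = 10 + 2 + 5 + 8 + 2 + 3 + 0 + 2 + 10 + 5 + 1 + 4 + 3 + 3 + 4 + 7 + 3 + 0 + 2 + 2 = 76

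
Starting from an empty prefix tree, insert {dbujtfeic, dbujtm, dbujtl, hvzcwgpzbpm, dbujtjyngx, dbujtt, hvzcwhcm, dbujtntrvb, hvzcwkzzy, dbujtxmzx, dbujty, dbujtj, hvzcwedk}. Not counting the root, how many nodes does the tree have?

48

For each word, the new-node count is its length minus the longest prefix already in the trie:
  "dbujtfeic" → 9 new (d, b, u, j, t, f, e, i, c)
  "dbujtm" → prefix "dbujt" already present; 1 new (m)
  "dbujtl" → prefix "dbujt" already present; 1 new (l)
  "hvzcwgpzbpm" → 11 new (h, v, z, c, w, g, p, z, b, p, m)
  "dbujtjyngx" → prefix "dbujt" already present; 5 new (j, y, n, g, x)
  "dbujtt" → prefix "dbujt" already present; 1 new (t)
  "hvzcwhcm" → prefix "hvzcw" already present; 3 new (h, c, m)
  "dbujtntrvb" → prefix "dbujt" already present; 5 new (n, t, r, v, b)
  "hvzcwkzzy" → prefix "hvzcw" already present; 4 new (k, z, z, y)
  "dbujtxmzx" → prefix "dbujt" already present; 4 new (x, m, z, x)
  "dbujty" → prefix "dbujt" already present; 1 new (y)
  "dbujtj" → prefix "dbujtj" already present; 0 new (none)
  "hvzcwedk" → prefix "hvzcw" already present; 3 new (e, d, k)
Total nodes = 9 + 1 + 1 + 11 + 5 + 1 + 3 + 5 + 4 + 4 + 1 + 0 + 3 = 48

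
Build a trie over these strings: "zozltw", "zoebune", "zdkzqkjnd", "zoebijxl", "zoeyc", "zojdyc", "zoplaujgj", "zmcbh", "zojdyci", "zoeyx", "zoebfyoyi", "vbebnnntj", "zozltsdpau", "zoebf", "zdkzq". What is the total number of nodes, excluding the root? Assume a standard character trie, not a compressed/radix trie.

61

Insert word by word; a character creates a node only if that edge doesn't already exist:
  "zozltw" → 6 new (z, o, z, l, t, w)
  "zoebune" → prefix "zo" already present; 5 new (e, b, u, n, e)
  "zdkzqkjnd" → prefix "z" already present; 8 new (d, k, z, q, k, j, n, d)
  "zoebijxl" → prefix "zoeb" already present; 4 new (i, j, x, l)
  "zoeyc" → prefix "zoe" already present; 2 new (y, c)
  "zojdyc" → prefix "zo" already present; 4 new (j, d, y, c)
  "zoplaujgj" → prefix "zo" already present; 7 new (p, l, a, u, j, g, j)
  "zmcbh" → prefix "z" already present; 4 new (m, c, b, h)
  "zojdyci" → prefix "zojdyc" already present; 1 new (i)
  "zoeyx" → prefix "zoey" already present; 1 new (x)
  "zoebfyoyi" → prefix "zoeb" already present; 5 new (f, y, o, y, i)
  "vbebnnntj" → 9 new (v, b, e, b, n, n, n, t, j)
  "zozltsdpau" → prefix "zozlt" already present; 5 new (s, d, p, a, u)
  "zoebf" → prefix "zoebf" already present; 0 new (none)
  "zdkzq" → prefix "zdkzq" already present; 0 new (none)
Total nodes = 6 + 5 + 8 + 4 + 2 + 4 + 7 + 4 + 1 + 1 + 5 + 9 + 5 + 0 + 0 = 61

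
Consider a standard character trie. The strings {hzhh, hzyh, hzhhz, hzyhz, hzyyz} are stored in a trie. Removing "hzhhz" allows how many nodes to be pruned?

1

After clearing the end-marker at "hzhhz", prune upward until reaching a node still needed by another word.
The suffix "z" (1 node) is used only by "hzhhz"; "hzhh" is itself a stored word, so pruning stops there.
Nodes removed: 1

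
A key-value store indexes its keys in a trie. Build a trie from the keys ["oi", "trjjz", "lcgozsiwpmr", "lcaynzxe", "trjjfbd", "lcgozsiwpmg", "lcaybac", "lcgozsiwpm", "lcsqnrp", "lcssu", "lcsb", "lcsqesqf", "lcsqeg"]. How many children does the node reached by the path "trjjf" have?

1

Follow the path "trjjf" to its node, then look at its outgoing edges.
Characters that immediately follow "trjjf" among the stored strings: {b}.
That node has 1 child edge.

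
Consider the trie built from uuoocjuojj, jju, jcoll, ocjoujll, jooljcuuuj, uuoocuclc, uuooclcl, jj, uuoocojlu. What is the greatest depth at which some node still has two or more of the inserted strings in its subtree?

5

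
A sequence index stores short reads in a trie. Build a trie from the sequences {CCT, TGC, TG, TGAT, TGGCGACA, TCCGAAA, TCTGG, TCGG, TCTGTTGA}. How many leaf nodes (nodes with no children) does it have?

8

A leaf is a node with no children — equivalently, the end of a word that is not a proper prefix of any other stored word.
Those words: "CCT", "TCCGAAA", "TCGG", "TCTGG", "TCTGTTGA", "TGAT", "TGC", "TGGCGACA"
Leaf count: 8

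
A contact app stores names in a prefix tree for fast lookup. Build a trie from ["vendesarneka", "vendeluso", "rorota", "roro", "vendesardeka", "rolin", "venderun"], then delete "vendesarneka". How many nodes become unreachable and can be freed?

After clearing the end-marker at "vendesarneka", prune upward until reaching a node still needed by another word.
The suffix "neka" (4 nodes) is used only by "vendesarneka"; the node for "vendesar" still has the child "d", so pruning stops there.
Nodes removed: 4

4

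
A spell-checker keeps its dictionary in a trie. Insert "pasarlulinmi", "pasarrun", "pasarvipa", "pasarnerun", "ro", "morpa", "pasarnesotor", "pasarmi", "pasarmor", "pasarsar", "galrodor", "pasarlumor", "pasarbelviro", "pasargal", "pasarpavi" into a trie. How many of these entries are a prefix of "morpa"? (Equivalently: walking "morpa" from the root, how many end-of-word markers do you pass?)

1

Traverse "morpa" character by character; count nodes along the way that are marked as word ends.
Prefixes of the query that are stored words: "morpa"
Count: 1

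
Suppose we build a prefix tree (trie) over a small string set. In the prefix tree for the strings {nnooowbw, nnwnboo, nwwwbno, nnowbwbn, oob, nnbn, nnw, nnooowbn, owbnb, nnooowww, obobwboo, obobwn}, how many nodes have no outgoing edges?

11

A leaf is a node with no children — equivalently, the end of a word that is not a proper prefix of any other stored word.
Those words: "nnbn", "nnooowbn", "nnooowbw", "nnooowww", "nnowbwbn", "nnwnboo", "nwwwbno", "obobwboo", "obobwn", "oob", "owbnb"
Leaf count: 11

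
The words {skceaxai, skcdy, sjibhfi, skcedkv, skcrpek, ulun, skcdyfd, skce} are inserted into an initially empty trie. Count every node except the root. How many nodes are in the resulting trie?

29

For each word, the new-node count is its length minus the longest prefix already in the trie:
  "skceaxai" → 8 new (s, k, c, e, a, x, a, i)
  "skcdy" → prefix "skc" already present; 2 new (d, y)
  "sjibhfi" → prefix "s" already present; 6 new (j, i, b, h, f, i)
  "skcedkv" → prefix "skce" already present; 3 new (d, k, v)
  "skcrpek" → prefix "skc" already present; 4 new (r, p, e, k)
  "ulun" → 4 new (u, l, u, n)
  "skcdyfd" → prefix "skcdy" already present; 2 new (f, d)
  "skce" → prefix "skce" already present; 0 new (none)
Total nodes = 8 + 2 + 6 + 3 + 4 + 4 + 2 + 0 = 29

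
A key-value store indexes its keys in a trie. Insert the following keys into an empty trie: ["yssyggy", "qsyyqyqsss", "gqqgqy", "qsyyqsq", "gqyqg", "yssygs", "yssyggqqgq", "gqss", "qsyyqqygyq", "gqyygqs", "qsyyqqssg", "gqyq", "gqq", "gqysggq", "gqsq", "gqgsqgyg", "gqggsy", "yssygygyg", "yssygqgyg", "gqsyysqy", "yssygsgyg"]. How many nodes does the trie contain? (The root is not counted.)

77

For each word, the new-node count is its length minus the longest prefix already in the trie:
  "yssyggy" → 7 new (y, s, s, y, g, g, y)
  "qsyyqyqsss" → 10 new (q, s, y, y, q, y, q, s, s, s)
  "gqqgqy" → 6 new (g, q, q, g, q, y)
  "qsyyqsq" → prefix "qsyyq" already present; 2 new (s, q)
  "gqyqg" → prefix "gq" already present; 3 new (y, q, g)
  "yssygs" → prefix "yssyg" already present; 1 new (s)
  "yssyggqqgq" → prefix "yssygg" already present; 4 new (q, q, g, q)
  "gqss" → prefix "gq" already present; 2 new (s, s)
  "qsyyqqygyq" → prefix "qsyyq" already present; 5 new (q, y, g, y, q)
  "gqyygqs" → prefix "gqy" already present; 4 new (y, g, q, s)
  "qsyyqqssg" → prefix "qsyyqq" already present; 3 new (s, s, g)
  "gqyq" → prefix "gqyq" already present; 0 new (none)
  "gqq" → prefix "gqq" already present; 0 new (none)
  "gqysggq" → prefix "gqy" already present; 4 new (s, g, g, q)
  "gqsq" → prefix "gqs" already present; 1 new (q)
  "gqgsqgyg" → prefix "gq" already present; 6 new (g, s, q, g, y, g)
  "gqggsy" → prefix "gqg" already present; 3 new (g, s, y)
  "yssygygyg" → prefix "yssyg" already present; 4 new (y, g, y, g)
  "yssygqgyg" → prefix "yssyg" already present; 4 new (q, g, y, g)
  "gqsyysqy" → prefix "gqs" already present; 5 new (y, y, s, q, y)
  "yssygsgyg" → prefix "yssygs" already present; 3 new (g, y, g)
Total nodes = 7 + 10 + 6 + 2 + 3 + 1 + 4 + 2 + 5 + 4 + 3 + 0 + 0 + 4 + 1 + 6 + 3 + 4 + 4 + 5 + 3 = 77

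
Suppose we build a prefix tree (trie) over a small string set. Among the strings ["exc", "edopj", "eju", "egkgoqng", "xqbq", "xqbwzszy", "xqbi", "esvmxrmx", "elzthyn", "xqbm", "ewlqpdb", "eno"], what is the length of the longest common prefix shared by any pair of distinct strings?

Equivalently: take the maximum, over all pairs, of their longest common prefix length.
"xqbi" and "xqbm" agree on "xqb" (3 characters) before diverging; nothing deeper is shared.
Longest shared-prefix length: 3

3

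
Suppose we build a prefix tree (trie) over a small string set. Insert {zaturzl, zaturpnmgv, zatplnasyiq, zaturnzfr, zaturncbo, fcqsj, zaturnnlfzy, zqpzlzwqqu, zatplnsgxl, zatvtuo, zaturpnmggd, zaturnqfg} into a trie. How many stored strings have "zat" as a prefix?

Filter for entries beginning with "zat":
Matches: "zatplnasyiq", "zatplnsgxl", "zaturncbo", "zaturnnlfzy", "zaturnqfg", "zaturnzfr", "zaturpnmggd", "zaturpnmgv", "zaturzl", "zatvtuo"
Count: 10

10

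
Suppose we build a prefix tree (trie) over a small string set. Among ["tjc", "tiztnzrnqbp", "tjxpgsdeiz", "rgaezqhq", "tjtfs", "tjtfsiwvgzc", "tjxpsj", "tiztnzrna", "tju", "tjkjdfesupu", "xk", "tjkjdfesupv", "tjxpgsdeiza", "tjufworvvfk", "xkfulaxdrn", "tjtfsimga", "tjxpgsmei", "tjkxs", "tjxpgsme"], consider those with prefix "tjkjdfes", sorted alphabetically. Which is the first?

tjkjdfesupu

Filter for "tjkjdfes…" and sort: "tjkjdfesupu", "tjkjdfesupv"
Position 1: tjkjdfesupu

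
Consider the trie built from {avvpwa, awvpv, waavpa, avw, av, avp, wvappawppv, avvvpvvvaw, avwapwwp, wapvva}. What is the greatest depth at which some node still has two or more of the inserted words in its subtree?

Look for the deepest trie node that still has at least two words in its subtree.
e.g. "avvpwa" and "avvvpvvvaw" share the prefix "avv" of length 3; no pair shares a longer one.
Longest shared-prefix length: 3

3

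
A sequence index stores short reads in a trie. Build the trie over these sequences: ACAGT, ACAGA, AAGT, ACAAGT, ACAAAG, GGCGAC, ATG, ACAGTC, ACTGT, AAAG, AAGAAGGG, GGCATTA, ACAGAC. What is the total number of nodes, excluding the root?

Count nodes per top-level branch (shared prefixes stored once):
  'A'-branch (AAAG, AAGAAGGG, AAGT, ACAAAG, ACAAGT, ACAGA, ACAGAC, ACAGT, ACAGTC, ACTGT, ATG): 28 nodes
  'G'-branch (GGCATTA, GGCGAC): 10 nodes
Sum: 38

38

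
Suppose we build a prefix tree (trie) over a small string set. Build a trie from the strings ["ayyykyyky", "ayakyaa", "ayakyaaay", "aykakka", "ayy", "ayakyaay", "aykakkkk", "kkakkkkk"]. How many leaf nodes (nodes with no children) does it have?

A leaf is a node with no children — equivalently, the end of a word that is not a proper prefix of any other stored word.
Those words: "ayakyaaay", "ayakyaay", "aykakka", "aykakkkk", "ayyykyyky", "kkakkkkk"
Leaf count: 6

6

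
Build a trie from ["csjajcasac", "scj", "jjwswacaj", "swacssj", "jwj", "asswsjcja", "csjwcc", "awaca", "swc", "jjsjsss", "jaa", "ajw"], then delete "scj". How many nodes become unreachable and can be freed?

2

Walk "scj" from the leaf back toward the root, removing each node that no remaining word uses.
The suffix "cj" (2 nodes) is used only by "scj"; the node for "s" still has the child "w", so pruning stops there.
Nodes removed: 2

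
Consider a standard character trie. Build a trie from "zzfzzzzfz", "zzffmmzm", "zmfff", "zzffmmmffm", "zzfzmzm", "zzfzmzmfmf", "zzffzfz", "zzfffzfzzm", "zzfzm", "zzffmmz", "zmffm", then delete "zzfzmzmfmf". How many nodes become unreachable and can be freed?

3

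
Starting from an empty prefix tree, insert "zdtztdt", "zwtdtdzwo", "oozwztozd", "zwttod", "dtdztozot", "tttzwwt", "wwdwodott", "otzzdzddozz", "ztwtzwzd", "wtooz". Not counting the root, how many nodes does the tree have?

73

Insert word by word; a character creates a node only if that edge doesn't already exist:
  "zdtztdt" → 7 new (z, d, t, z, t, d, t)
  "zwtdtdzwo" → prefix "z" already present; 8 new (w, t, d, t, d, z, w, o)
  "oozwztozd" → 9 new (o, o, z, w, z, t, o, z, d)
  "zwttod" → prefix "zwt" already present; 3 new (t, o, d)
  "dtdztozot" → 9 new (d, t, d, z, t, o, z, o, t)
  "tttzwwt" → 7 new (t, t, t, z, w, w, t)
  "wwdwodott" → 9 new (w, w, d, w, o, d, o, t, t)
  "otzzdzddozz" → prefix "o" already present; 10 new (t, z, z, d, z, d, d, o, z, z)
  "ztwtzwzd" → prefix "z" already present; 7 new (t, w, t, z, w, z, d)
  "wtooz" → prefix "w" already present; 4 new (t, o, o, z)
Total nodes = 7 + 8 + 9 + 3 + 9 + 7 + 9 + 10 + 7 + 4 = 73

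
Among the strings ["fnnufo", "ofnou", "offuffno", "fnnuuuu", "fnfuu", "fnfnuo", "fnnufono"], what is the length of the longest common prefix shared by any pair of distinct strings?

6

The deepest shared node is where two words last agree before diverging.
"fnnufo" and "fnnufono" agree on "fnnufo" (6 characters) before diverging; nothing deeper is shared.
Longest shared-prefix length: 6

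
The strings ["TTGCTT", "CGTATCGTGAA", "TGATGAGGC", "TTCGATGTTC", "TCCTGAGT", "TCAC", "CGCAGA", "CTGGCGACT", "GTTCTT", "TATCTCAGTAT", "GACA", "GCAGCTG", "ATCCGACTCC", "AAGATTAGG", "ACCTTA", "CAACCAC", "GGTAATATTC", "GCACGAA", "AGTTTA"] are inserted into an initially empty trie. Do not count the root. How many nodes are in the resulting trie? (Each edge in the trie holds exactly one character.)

126

For each word, the new-node count is its length minus the longest prefix already in the trie:
  "TTGCTT" → 6 new (T, T, G, C, T, T)
  "CGTATCGTGAA" → 11 new (C, G, T, A, T, C, G, T, G, A, A)
  "TGATGAGGC" → prefix "T" already present; 8 new (G, A, T, G, A, G, G, C)
  "TTCGATGTTC" → prefix "TT" already present; 8 new (C, G, A, T, G, T, T, C)
  "TCCTGAGT" → prefix "T" already present; 7 new (C, C, T, G, A, G, T)
  "TCAC" → prefix "TC" already present; 2 new (A, C)
  "CGCAGA" → prefix "CG" already present; 4 new (C, A, G, A)
  "CTGGCGACT" → prefix "C" already present; 8 new (T, G, G, C, G, A, C, T)
  "GTTCTT" → 6 new (G, T, T, C, T, T)
  "TATCTCAGTAT" → prefix "T" already present; 10 new (A, T, C, T, C, A, G, T, A, T)
  "GACA" → prefix "G" already present; 3 new (A, C, A)
  "GCAGCTG" → prefix "G" already present; 6 new (C, A, G, C, T, G)
  "ATCCGACTCC" → 10 new (A, T, C, C, G, A, C, T, C, C)
  "AAGATTAGG" → prefix "A" already present; 8 new (A, G, A, T, T, A, G, G)
  "ACCTTA" → prefix "A" already present; 5 new (C, C, T, T, A)
  "CAACCAC" → prefix "C" already present; 6 new (A, A, C, C, A, C)
  "GGTAATATTC" → prefix "G" already present; 9 new (G, T, A, A, T, A, T, T, C)
  "GCACGAA" → prefix "GCA" already present; 4 new (C, G, A, A)
  "AGTTTA" → prefix "A" already present; 5 new (G, T, T, T, A)
Total nodes = 6 + 11 + 8 + 8 + 7 + 2 + 4 + 8 + 6 + 10 + 3 + 6 + 10 + 8 + 5 + 6 + 9 + 4 + 5 = 126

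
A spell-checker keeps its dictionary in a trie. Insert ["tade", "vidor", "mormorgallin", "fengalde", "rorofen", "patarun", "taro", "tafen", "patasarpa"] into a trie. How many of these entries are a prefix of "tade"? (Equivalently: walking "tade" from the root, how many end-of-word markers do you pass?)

Traverse "tade" character by character; count nodes along the way that are marked as word ends.
Prefixes of the query that are stored words: "tade"
Count: 1

1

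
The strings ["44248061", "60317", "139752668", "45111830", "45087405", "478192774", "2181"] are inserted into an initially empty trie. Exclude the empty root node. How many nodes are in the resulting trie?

47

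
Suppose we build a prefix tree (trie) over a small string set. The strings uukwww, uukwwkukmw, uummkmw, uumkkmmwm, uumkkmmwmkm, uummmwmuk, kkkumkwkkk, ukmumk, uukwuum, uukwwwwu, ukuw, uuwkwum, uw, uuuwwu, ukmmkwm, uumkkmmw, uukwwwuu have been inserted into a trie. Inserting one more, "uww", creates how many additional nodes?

"uw" is already a path in the trie; the remaining "w" must be added.
New nodes needed: |"uww"| − 2 = 3 − 2 = 1.

1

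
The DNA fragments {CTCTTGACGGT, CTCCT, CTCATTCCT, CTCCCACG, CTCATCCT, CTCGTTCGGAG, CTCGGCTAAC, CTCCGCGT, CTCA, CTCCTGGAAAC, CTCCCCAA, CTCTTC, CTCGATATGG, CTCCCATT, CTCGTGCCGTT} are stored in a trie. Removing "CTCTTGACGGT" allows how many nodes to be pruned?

After clearing the end-marker at "CTCTTGACGGT", prune upward until reaching a node still needed by another word.
The suffix "GACGGT" (6 nodes) is used only by "CTCTTGACGGT"; the node for "CTCTT" still has the child "C", so pruning stops there.
Nodes removed: 6

6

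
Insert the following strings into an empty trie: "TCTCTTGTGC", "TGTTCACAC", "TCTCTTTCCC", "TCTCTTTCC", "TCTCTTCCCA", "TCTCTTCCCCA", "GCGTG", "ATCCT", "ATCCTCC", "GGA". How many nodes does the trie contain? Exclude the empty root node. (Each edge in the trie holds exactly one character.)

42

For each word, the new-node count is its length minus the longest prefix already in the trie:
  "TCTCTTGTGC" → 10 new (T, C, T, C, T, T, G, T, G, C)
  "TGTTCACAC" → prefix "T" already present; 8 new (G, T, T, C, A, C, A, C)
  "TCTCTTTCCC" → prefix "TCTCTT" already present; 4 new (T, C, C, C)
  "TCTCTTTCC" → prefix "TCTCTTTCC" already present; 0 new (none)
  "TCTCTTCCCA" → prefix "TCTCTT" already present; 4 new (C, C, C, A)
  "TCTCTTCCCCA" → prefix "TCTCTTCCC" already present; 2 new (C, A)
  "GCGTG" → 5 new (G, C, G, T, G)
  "ATCCT" → 5 new (A, T, C, C, T)
  "ATCCTCC" → prefix "ATCCT" already present; 2 new (C, C)
  "GGA" → prefix "G" already present; 2 new (G, A)
Total nodes = 10 + 8 + 4 + 0 + 4 + 2 + 5 + 5 + 2 + 2 = 42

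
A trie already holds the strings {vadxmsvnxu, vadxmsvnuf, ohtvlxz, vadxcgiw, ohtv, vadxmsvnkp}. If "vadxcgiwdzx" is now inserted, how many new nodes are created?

3

Walking "vadxcgiwdzx" from the root, the first 8 characters ("vadxcgiw") follow existing edges; "d" is the first miss.
New nodes needed: |"vadxcgiwdzx"| − 8 = 11 − 8 = 3.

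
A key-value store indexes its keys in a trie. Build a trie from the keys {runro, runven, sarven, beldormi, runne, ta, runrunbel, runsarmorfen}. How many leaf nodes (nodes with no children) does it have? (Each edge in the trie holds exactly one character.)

Leaves are exactly the stored words that no other stored word extends.
Those words: "beldormi", "runne", "runro", "runrunbel", "runsarmorfen", "runven", "sarven", "ta"
Leaf count: 8

8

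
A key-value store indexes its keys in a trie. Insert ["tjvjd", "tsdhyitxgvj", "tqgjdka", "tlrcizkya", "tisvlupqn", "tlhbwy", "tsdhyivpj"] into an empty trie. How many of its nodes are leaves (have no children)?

A leaf is a node with no children — equivalently, the end of a word that is not a proper prefix of any other stored word.
Those words: "tisvlupqn", "tjvjd", "tlhbwy", "tlrcizkya", "tqgjdka", "tsdhyitxgvj", "tsdhyivpj"
Leaf count: 7

7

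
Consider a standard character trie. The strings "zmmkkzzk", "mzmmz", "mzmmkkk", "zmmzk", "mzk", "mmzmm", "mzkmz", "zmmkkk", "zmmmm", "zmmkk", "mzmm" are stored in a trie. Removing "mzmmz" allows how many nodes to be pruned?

Walk "mzmmz" from the leaf back toward the root, removing each node that no remaining word uses.
The suffix "z" (1 node) is used only by "mzmmz"; the node for "mzmm" still has the child "k", so pruning stops there.
Nodes removed: 1

1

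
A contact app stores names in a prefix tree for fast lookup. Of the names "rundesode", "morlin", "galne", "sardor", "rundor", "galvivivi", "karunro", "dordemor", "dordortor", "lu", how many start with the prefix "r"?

Filter for entries beginning with "r":
Words under "r": rundesode, rundor
Count: 2

2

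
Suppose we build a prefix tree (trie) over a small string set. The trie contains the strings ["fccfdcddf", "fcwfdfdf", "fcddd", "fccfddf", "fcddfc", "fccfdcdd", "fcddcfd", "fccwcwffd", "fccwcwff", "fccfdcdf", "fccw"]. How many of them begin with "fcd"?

Filter for entries beginning with "fcd":
Words under "fcd": fcddcfd, fcddd, fcddfc
Count: 3

3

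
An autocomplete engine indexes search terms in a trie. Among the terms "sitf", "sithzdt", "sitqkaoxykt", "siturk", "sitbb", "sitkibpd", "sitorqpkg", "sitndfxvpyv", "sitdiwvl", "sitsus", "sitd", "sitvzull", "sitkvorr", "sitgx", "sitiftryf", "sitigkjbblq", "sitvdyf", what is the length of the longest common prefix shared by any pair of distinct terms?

Equivalently: take the maximum, over all pairs, of their longest common prefix length.
e.g. "sitd" and "sitdiwvl" share the prefix "sitd" of length 4; no pair shares a longer one.
Longest shared-prefix length: 4

4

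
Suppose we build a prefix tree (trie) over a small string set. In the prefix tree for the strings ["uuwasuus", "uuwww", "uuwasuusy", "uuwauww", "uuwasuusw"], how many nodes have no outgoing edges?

4

Leaves are exactly the stored words that no other stored word extends.
Those words: "uuwasuusw", "uuwasuusy", "uuwauww", "uuwww"
Leaf count: 4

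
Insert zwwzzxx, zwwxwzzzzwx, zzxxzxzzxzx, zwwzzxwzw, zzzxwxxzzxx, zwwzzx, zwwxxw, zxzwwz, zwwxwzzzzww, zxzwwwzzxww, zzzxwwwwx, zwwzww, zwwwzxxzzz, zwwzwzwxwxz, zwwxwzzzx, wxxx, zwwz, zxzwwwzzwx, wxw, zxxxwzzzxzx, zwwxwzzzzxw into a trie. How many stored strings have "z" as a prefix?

Filter for entries beginning with "z":
Words under "z": zwwwzxxzzz, zwwxwzzzx, zwwxwzzzzww, zwwxwzzzzwx, zwwxwzzzzxw, zwwxxw, zwwz, zwwzww, zwwzwzwxwxz, zwwzzx, zwwzzxwzw, zwwzzxx, zxxxwzzzxzx, zxzwwwzzwx, zxzwwwzzxww, zxzwwz, zzxxzxzzxzx, zzzxwwwwx, zzzxwxxzzxx
Count: 19

19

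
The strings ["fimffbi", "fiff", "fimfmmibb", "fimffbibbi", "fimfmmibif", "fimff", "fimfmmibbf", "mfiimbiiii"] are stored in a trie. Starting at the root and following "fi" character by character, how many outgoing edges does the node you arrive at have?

2

The children of the "fi" node are the distinct next characters among strings starting with "fi".
Characters that immediately follow "fi" among the stored strings: {f, m}.
That node has 2 child edges.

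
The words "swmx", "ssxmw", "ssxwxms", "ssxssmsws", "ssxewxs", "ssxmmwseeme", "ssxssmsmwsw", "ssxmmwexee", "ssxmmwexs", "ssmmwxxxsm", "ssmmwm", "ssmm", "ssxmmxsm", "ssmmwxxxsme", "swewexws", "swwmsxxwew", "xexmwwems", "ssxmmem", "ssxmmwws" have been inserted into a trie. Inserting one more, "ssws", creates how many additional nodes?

2

"ss" is already a path in the trie; the remaining "ws" must be added.
Each of the 2 remaining characters creates one node.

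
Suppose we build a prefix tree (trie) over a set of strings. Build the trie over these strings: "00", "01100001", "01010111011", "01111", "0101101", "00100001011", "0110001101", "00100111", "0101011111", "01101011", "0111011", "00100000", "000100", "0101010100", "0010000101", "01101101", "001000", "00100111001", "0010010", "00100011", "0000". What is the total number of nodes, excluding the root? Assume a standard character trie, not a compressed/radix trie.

For each word, the new-node count is its length minus the longest prefix already in the trie:
  "00" → 2 new (0, 0)
  "01100001" → prefix "0" already present; 7 new (1, 1, 0, 0, 0, 0, 1)
  "01010111011" → prefix "01" already present; 9 new (0, 1, 0, 1, 1, 1, 0, 1, 1)
  "01111" → prefix "011" already present; 2 new (1, 1)
  "0101101" → prefix "0101" already present; 3 new (1, 0, 1)
  "00100001011" → prefix "00" already present; 9 new (1, 0, 0, 0, 0, 1, 0, 1, 1)
  "0110001101" → prefix "011000" already present; 4 new (1, 1, 0, 1)
  "00100111" → prefix "00100" already present; 3 new (1, 1, 1)
  "0101011111" → prefix "01010111" already present; 2 new (1, 1)
  "01101011" → prefix "0110" already present; 4 new (1, 0, 1, 1)
  "0111011" → prefix "0111" already present; 3 new (0, 1, 1)
  "00100000" → prefix "0010000" already present; 1 new (0)
  "000100" → prefix "00" already present; 4 new (0, 1, 0, 0)
  "0101010100" → prefix "010101" already present; 4 new (0, 1, 0, 0)
  "0010000101" → prefix "0010000101" already present; 0 new (none)
  "01101101" → prefix "01101" already present; 3 new (1, 0, 1)
  "001000" → prefix "001000" already present; 0 new (none)
  "00100111001" → prefix "00100111" already present; 3 new (0, 0, 1)
  "0010010" → prefix "001001" already present; 1 new (0)
  "00100011" → prefix "001000" already present; 2 new (1, 1)
  "0000" → prefix "000" already present; 1 new (0)
Total nodes = 2 + 7 + 9 + 2 + 3 + 9 + 4 + 3 + 2 + 4 + 3 + 1 + 4 + 4 + 0 + 3 + 0 + 3 + 1 + 2 + 1 = 67

67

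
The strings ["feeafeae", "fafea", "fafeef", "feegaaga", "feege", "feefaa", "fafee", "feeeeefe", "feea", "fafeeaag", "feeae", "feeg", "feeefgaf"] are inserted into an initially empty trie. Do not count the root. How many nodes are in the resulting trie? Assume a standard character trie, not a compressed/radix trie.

36

Insert word by word; a character creates a node only if that edge doesn't already exist:
  "feeafeae" → 8 new (f, e, e, a, f, e, a, e)
  "fafea" → prefix "f" already present; 4 new (a, f, e, a)
  "fafeef" → prefix "fafe" already present; 2 new (e, f)
  "feegaaga" → prefix "fee" already present; 5 new (g, a, a, g, a)
  "feege" → prefix "feeg" already present; 1 new (e)
  "feefaa" → prefix "fee" already present; 3 new (f, a, a)
  "fafee" → prefix "fafee" already present; 0 new (none)
  "feeeeefe" → prefix "fee" already present; 5 new (e, e, e, f, e)
  "feea" → prefix "feea" already present; 0 new (none)
  "fafeeaag" → prefix "fafee" already present; 3 new (a, a, g)
  "feeae" → prefix "feea" already present; 1 new (e)
  "feeg" → prefix "feeg" already present; 0 new (none)
  "feeefgaf" → prefix "feee" already present; 4 new (f, g, a, f)
Total nodes = 8 + 4 + 2 + 5 + 1 + 3 + 0 + 5 + 0 + 3 + 1 + 0 + 4 = 36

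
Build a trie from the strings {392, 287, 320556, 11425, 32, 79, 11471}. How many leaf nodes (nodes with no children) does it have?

6

Leaves are exactly the stored words that no other stored word extends.
Those words: "11425", "11471", "287", "320556", "392", "79"
Leaf count: 6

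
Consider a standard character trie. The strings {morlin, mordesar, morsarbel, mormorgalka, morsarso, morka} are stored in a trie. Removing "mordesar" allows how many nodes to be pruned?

5

A node on "mordesar"'s path can go only if nothing else ends at it or branches off below it.
The suffix "desar" (5 nodes) is used only by "mordesar"; the node for "mor" still has the child "l", so pruning stops there.
Nodes removed: 5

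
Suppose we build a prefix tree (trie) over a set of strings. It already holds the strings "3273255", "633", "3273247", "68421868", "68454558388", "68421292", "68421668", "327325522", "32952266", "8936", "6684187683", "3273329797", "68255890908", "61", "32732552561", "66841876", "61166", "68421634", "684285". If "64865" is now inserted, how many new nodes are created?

The longest prefix of "64865" already in the trie is "6" (length 1).
New nodes needed: |"64865"| − 1 = 5 − 1 = 4.

4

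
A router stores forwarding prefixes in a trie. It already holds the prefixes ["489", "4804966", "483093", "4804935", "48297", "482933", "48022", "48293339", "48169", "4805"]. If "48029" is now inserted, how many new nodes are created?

1

The longest prefix of "48029" already in the trie is "4802" (length 4).
So 5 − 4 = 1 new nodes.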